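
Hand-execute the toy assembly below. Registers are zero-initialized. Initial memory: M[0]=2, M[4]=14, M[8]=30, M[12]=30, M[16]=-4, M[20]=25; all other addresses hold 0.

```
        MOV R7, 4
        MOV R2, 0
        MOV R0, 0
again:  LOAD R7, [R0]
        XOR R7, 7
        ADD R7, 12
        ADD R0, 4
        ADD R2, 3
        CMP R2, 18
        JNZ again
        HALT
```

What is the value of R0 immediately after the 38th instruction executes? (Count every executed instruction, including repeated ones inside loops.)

MOV R7, 4 → R7=4
MOV R2, 0 → R2=0
MOV R0, 0 → R0=0
LOAD R7, [R0] → R7=M[0]=2
XOR R7, 7 → R7=2^7=5
ADD R7, 12 → R7=5+12=17
ADD R0, 4 → R0=0+4=4
ADD R2, 3 → R2=0+3=3
CMP R2, 18  (cmp 3,18)
JNZ again: taken
LOAD R7, [R0] → R7=M[4]=14
XOR R7, 7 → R7=14^7=9
ADD R7, 12 → R7=9+12=21
ADD R0, 4 → R0=4+4=8
ADD R2, 3 → R2=3+3=6
CMP R2, 18  (cmp 6,18)
JNZ again: taken
LOAD R7, [R0] → R7=M[8]=30
XOR R7, 7 → R7=30^7=25
ADD R7, 12 → R7=25+12=37
ADD R0, 4 → R0=8+4=12
ADD R2, 3 → R2=6+3=9
CMP R2, 18  (cmp 9,18)
JNZ again: taken
LOAD R7, [R0] → R7=M[12]=30
XOR R7, 7 → R7=30^7=25
ADD R7, 12 → R7=25+12=37
ADD R0, 4 → R0=12+4=16
ADD R2, 3 → R2=9+3=12
CMP R2, 18  (cmp 12,18)
JNZ again: taken
LOAD R7, [R0] → R7=M[16]=-4
XOR R7, 7 → R7=(-4)^7=-5
ADD R7, 12 → R7=(-5)+12=7
ADD R0, 4 → R0=16+4=20
ADD R2, 3 → R2=12+3=15
CMP R2, 18  (cmp 15,18)
JNZ again: taken
After step 38: R0 = 20.

20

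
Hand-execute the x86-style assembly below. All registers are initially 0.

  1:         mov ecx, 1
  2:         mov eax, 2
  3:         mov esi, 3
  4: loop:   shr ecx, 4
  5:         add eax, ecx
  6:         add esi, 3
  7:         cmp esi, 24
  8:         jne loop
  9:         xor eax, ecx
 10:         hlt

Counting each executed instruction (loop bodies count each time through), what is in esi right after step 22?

15

ecx=1
eax=2
esi=3
ecx=1>>4=0
eax=2+0=2
esi=3+3=6
cmp esi, 24  (cmp 6,24)
jne loop: taken
ecx=0>>4=0
eax=2+0=2
esi=6+3=9
cmp esi, 24  (cmp 9,24)
jne loop: taken
ecx=0>>4=0
eax=2+0=2
esi=9+3=12
cmp esi, 24  (cmp 12,24)
jne loop: taken
ecx=0>>4=0
eax=2+0=2
esi=12+3=15
cmp esi, 24  (cmp 15,24)
After step 22: esi = 15.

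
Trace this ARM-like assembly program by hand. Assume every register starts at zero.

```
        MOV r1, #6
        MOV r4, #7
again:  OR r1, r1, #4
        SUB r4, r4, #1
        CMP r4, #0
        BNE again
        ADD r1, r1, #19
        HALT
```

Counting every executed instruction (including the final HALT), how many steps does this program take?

32

r1=6
r4=7
r1=6|4=6
r4=7-1=6
CMP r4, #0  (cmp 6,0)
BNE again: taken
r1=6|4=6
r4=6-1=5
CMP r4, #0  (cmp 5,0)
BNE again: taken
r1=6|4=6
r4=5-1=4
CMP r4, #0  (cmp 4,0)
BNE again: taken
r1=6|4=6
r4=4-1=3
CMP r4, #0  (cmp 3,0)
BNE again: taken
r1=6|4=6
r4=3-1=2
CMP r4, #0  (cmp 2,0)
BNE again: taken
r1=6|4=6
r4=2-1=1
CMP r4, #0  (cmp 1,0)
BNE again: taken
r1=6|4=6
r4=1-1=0
CMP r4, #0  (cmp 0,0)
BNE again: not taken
r1=6+19=25
halt.
Total executed instructions: 32.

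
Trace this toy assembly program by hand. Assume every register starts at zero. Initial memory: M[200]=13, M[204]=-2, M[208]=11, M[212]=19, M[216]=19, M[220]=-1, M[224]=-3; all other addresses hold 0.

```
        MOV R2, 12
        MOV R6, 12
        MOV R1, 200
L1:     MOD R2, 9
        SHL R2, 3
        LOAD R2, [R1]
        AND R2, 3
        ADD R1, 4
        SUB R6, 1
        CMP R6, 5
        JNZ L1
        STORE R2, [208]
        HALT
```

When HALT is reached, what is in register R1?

228

MOV R2, 12 → R2=12
MOV R6, 12 → R6=12
MOV R1, 200 → R1=200
MOD R2, 9 → R2=12%9=3
SHL R2, 3 → R2=3<<3=24
LOAD R2, [R1] → R2=M[200]=13
AND R2, 3 → R2=13&3=1
ADD R1, 4 → R1=200+4=204
SUB R6, 1 → R6=12-1=11
CMP R6, 5  (cmp 11,5)
JNZ L1: taken
MOD R2, 9 → R2=1%9=1
SHL R2, 3 → R2=1<<3=8
LOAD R2, [R1] → R2=M[204]=-2
AND R2, 3 → R2=(-2)&3=2
ADD R1, 4 → R1=204+4=208
SUB R6, 1 → R6=11-1=10
CMP R6, 5  (cmp 10,5)
JNZ L1: taken
MOD R2, 9 → R2=2%9=2
SHL R2, 3 → R2=2<<3=16
LOAD R2, [R1] → R2=M[208]=11
AND R2, 3 → R2=11&3=3
ADD R1, 4 → R1=208+4=212
SUB R6, 1 → R6=10-1=9
CMP R6, 5  (cmp 9,5)
JNZ L1: taken
MOD R2, 9 → R2=3%9=3
SHL R2, 3 → R2=3<<3=24
LOAD R2, [R1] → R2=M[212]=19
AND R2, 3 → R2=19&3=3
ADD R1, 4 → R1=212+4=216
SUB R6, 1 → R6=9-1=8
CMP R6, 5  (cmp 8,5)
JNZ L1: taken
MOD R2, 9 → R2=3%9=3
SHL R2, 3 → R2=3<<3=24
LOAD R2, [R1] → R2=M[216]=19
AND R2, 3 → R2=19&3=3
ADD R1, 4 → R1=216+4=220
SUB R6, 1 → R6=8-1=7
CMP R6, 5  (cmp 7,5)
JNZ L1: taken
MOD R2, 9 → R2=3%9=3
SHL R2, 3 → R2=3<<3=24
LOAD R2, [R1] → R2=M[220]=-1
AND R2, 3 → R2=(-1)&3=3
ADD R1, 4 → R1=220+4=224
SUB R6, 1 → R6=7-1=6
CMP R6, 5  (cmp 6,5)
JNZ L1: taken
MOD R2, 9 → R2=3%9=3
SHL R2, 3 → R2=3<<3=24
LOAD R2, [R1] → R2=M[224]=-3
AND R2, 3 → R2=(-3)&3=1
ADD R1, 4 → R1=224+4=228
SUB R6, 1 → R6=6-1=5
CMP R6, 5  (cmp 5,5)
JNZ L1: not taken
STORE R2, [208] → M[208]=1
halt.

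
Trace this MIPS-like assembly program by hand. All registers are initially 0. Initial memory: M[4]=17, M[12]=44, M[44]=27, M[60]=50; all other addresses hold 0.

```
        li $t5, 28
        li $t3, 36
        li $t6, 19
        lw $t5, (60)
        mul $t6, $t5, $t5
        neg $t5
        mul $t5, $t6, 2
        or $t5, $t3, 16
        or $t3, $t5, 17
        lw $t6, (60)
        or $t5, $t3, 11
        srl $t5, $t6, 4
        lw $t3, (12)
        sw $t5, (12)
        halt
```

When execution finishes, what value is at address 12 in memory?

$t5=28
$t3=36
$t6=19
$t5=M[60]=50
$t6=50*50=2500
$t5=-(50)=-50
$t5=2500*2=5000
$t5=36|16=52
$t3=52|17=53
$t6=M[60]=50
$t5=53|11=63
$t5=50>>4=3
$t3=M[12]=44
sw $t5, (12) → M[12]=3
halt.

3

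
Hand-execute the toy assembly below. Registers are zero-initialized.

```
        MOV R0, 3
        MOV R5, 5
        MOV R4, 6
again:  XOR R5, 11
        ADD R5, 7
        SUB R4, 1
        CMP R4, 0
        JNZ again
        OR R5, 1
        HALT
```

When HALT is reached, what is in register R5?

after MOV R0, 3: R0=3
after MOV R5, 5: R5=5
after MOV R4, 6: R4=6
after XOR R5, 11: R5=5^11=14
after ADD R5, 7: R5=14+7=21
after SUB R4, 1: R4=6-1=5
CMP R4, 0  (cmp 5,0)
JNZ again: taken
after XOR R5, 11: R5=21^11=30
after ADD R5, 7: R5=30+7=37
after SUB R4, 1: R4=5-1=4
CMP R4, 0  (cmp 4,0)
JNZ again: taken
after XOR R5, 11: R5=37^11=46
after ADD R5, 7: R5=46+7=53
after SUB R4, 1: R4=4-1=3
CMP R4, 0  (cmp 3,0)
JNZ again: taken
after XOR R5, 11: R5=53^11=62
after ADD R5, 7: R5=62+7=69
after SUB R4, 1: R4=3-1=2
CMP R4, 0  (cmp 2,0)
JNZ again: taken
after XOR R5, 11: R5=69^11=78
after ADD R5, 7: R5=78+7=85
after SUB R4, 1: R4=2-1=1
CMP R4, 0  (cmp 1,0)
JNZ again: taken
after XOR R5, 11: R5=85^11=94
after ADD R5, 7: R5=94+7=101
after SUB R4, 1: R4=1-1=0
CMP R4, 0  (cmp 0,0)
JNZ again: not taken
after OR R5, 1: R5=101|1=101
halt.

101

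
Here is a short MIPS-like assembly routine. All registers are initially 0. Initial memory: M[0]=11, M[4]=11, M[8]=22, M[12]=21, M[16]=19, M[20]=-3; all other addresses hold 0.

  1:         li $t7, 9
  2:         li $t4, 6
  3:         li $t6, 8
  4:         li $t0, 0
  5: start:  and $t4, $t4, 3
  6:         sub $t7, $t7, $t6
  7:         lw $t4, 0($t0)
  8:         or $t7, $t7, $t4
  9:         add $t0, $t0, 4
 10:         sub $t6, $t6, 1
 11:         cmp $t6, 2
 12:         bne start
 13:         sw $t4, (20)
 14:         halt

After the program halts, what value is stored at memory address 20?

after li $t7, 9: $t7=9
after li $t4, 6: $t4=6
after li $t6, 8: $t6=8
after li $t0, 0: $t0=0
after and $t4, $t4, 3: $t4=6&3=2
after sub $t7, $t7, $t6: $t7=9-8=1
after lw $t4, 0($t0): $t4=M[0]=11
after or $t7, $t7, $t4: $t7=1|11=11
after add $t0, $t0, 4: $t0=0+4=4
after sub $t6, $t6, 1: $t6=8-1=7
cmp $t6, 2  (cmp 7,2)
bne start: taken
after and $t4, $t4, 3: $t4=11&3=3
after sub $t7, $t7, $t6: $t7=11-7=4
after lw $t4, 0($t0): $t4=M[4]=11
after or $t7, $t7, $t4: $t7=4|11=15
after add $t0, $t0, 4: $t0=4+4=8
after sub $t6, $t6, 1: $t6=7-1=6
cmp $t6, 2  (cmp 6,2)
bne start: taken
after and $t4, $t4, 3: $t4=11&3=3
after sub $t7, $t7, $t6: $t7=15-6=9
after lw $t4, 0($t0): $t4=M[8]=22
after or $t7, $t7, $t4: $t7=9|22=31
after add $t0, $t0, 4: $t0=8+4=12
after sub $t6, $t6, 1: $t6=6-1=5
cmp $t6, 2  (cmp 5,2)
bne start: taken
after and $t4, $t4, 3: $t4=22&3=2
after sub $t7, $t7, $t6: $t7=31-5=26
after lw $t4, 0($t0): $t4=M[12]=21
after or $t7, $t7, $t4: $t7=26|21=31
after add $t0, $t0, 4: $t0=12+4=16
after sub $t6, $t6, 1: $t6=5-1=4
cmp $t6, 2  (cmp 4,2)
bne start: taken
after and $t4, $t4, 3: $t4=21&3=1
after sub $t7, $t7, $t6: $t7=31-4=27
after lw $t4, 0($t0): $t4=M[16]=19
after or $t7, $t7, $t4: $t7=27|19=27
after add $t0, $t0, 4: $t0=16+4=20
after sub $t6, $t6, 1: $t6=4-1=3
cmp $t6, 2  (cmp 3,2)
bne start: taken
after and $t4, $t4, 3: $t4=19&3=3
after sub $t7, $t7, $t6: $t7=27-3=24
after lw $t4, 0($t0): $t4=M[20]=-3
after or $t7, $t7, $t4: $t7=24|(-3)=-3
after add $t0, $t0, 4: $t0=20+4=24
after sub $t6, $t6, 1: $t6=3-1=2
cmp $t6, 2  (cmp 2,2)
bne start: not taken
sw $t4, (20) → M[20]=-3
halt.

-3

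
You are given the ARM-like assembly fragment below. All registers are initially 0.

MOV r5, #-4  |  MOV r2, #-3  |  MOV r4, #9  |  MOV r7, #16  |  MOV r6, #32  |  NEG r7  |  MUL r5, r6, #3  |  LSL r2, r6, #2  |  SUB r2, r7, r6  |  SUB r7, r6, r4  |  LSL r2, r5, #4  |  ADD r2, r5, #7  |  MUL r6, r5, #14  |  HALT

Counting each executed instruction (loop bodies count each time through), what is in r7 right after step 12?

23

r5=-4
r2=-3
r4=9
r7=16
r6=32
r7=-(16)=-16
r5=32*3=96
r2=32<<2=128
r2=(-16)-32=-48
r7=32-9=23
r2=96<<4=1536
r2=96+7=103
After step 12: r7 = 23.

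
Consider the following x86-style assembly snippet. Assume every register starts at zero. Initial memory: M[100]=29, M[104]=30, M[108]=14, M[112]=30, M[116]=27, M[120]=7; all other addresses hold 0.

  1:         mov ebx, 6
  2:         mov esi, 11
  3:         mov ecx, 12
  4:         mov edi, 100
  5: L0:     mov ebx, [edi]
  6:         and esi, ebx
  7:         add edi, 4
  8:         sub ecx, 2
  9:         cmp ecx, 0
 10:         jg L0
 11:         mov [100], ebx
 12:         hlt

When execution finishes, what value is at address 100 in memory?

mov ebx, 6 → ebx=6
mov esi, 11 → esi=11
mov ecx, 12 → ecx=12
mov edi, 100 → edi=100
mov ebx, [edi] → ebx=M[100]=29
and esi, ebx → esi=11&29=9
add edi, 4 → edi=100+4=104
sub ecx, 2 → ecx=12-2=10
cmp ecx, 0  (cmp 10,0)
jg L0: taken
mov ebx, [edi] → ebx=M[104]=30
and esi, ebx → esi=9&30=8
add edi, 4 → edi=104+4=108
sub ecx, 2 → ecx=10-2=8
cmp ecx, 0  (cmp 8,0)
jg L0: taken
mov ebx, [edi] → ebx=M[108]=14
and esi, ebx → esi=8&14=8
add edi, 4 → edi=108+4=112
sub ecx, 2 → ecx=8-2=6
cmp ecx, 0  (cmp 6,0)
jg L0: taken
mov ebx, [edi] → ebx=M[112]=30
and esi, ebx → esi=8&30=8
add edi, 4 → edi=112+4=116
sub ecx, 2 → ecx=6-2=4
cmp ecx, 0  (cmp 4,0)
jg L0: taken
mov ebx, [edi] → ebx=M[116]=27
and esi, ebx → esi=8&27=8
add edi, 4 → edi=116+4=120
sub ecx, 2 → ecx=4-2=2
cmp ecx, 0  (cmp 2,0)
jg L0: taken
mov ebx, [edi] → ebx=M[120]=7
and esi, ebx → esi=8&7=0
add edi, 4 → edi=120+4=124
sub ecx, 2 → ecx=2-2=0
cmp ecx, 0  (cmp 0,0)
jg L0: not taken
mov [100], ebx → M[100]=7
halt.

7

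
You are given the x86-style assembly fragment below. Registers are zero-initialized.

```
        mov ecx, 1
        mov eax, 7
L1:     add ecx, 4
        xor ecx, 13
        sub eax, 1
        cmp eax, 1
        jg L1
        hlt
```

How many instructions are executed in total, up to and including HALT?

after mov ecx, 1: ecx=1
after mov eax, 7: eax=7
after add ecx, 4: ecx=1+4=5
after xor ecx, 13: ecx=5^13=8
after sub eax, 1: eax=7-1=6
cmp eax, 1  (cmp 6,1)
jg L1: taken
after add ecx, 4: ecx=8+4=12
after xor ecx, 13: ecx=12^13=1
after sub eax, 1: eax=6-1=5
cmp eax, 1  (cmp 5,1)
jg L1: taken
after add ecx, 4: ecx=1+4=5
after xor ecx, 13: ecx=5^13=8
after sub eax, 1: eax=5-1=4
cmp eax, 1  (cmp 4,1)
jg L1: taken
after add ecx, 4: ecx=8+4=12
after xor ecx, 13: ecx=12^13=1
after sub eax, 1: eax=4-1=3
cmp eax, 1  (cmp 3,1)
jg L1: taken
after add ecx, 4: ecx=1+4=5
after xor ecx, 13: ecx=5^13=8
after sub eax, 1: eax=3-1=2
cmp eax, 1  (cmp 2,1)
jg L1: taken
after add ecx, 4: ecx=8+4=12
after xor ecx, 13: ecx=12^13=1
after sub eax, 1: eax=2-1=1
cmp eax, 1  (cmp 1,1)
jg L1: not taken
halt.
Total executed instructions: 33.

33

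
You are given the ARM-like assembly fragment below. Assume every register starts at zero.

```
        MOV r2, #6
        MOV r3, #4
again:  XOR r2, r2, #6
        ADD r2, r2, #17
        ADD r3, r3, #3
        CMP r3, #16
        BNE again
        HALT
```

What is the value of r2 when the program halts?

r2=6
r3=4
r2=6^6=0
r2=0+17=17
r3=4+3=7
CMP r3, #16  (cmp 7,16)
BNE again: taken
r2=17^6=23
r2=23+17=40
r3=7+3=10
CMP r3, #16  (cmp 10,16)
BNE again: taken
r2=40^6=46
r2=46+17=63
r3=10+3=13
CMP r3, #16  (cmp 13,16)
BNE again: taken
r2=63^6=57
r2=57+17=74
r3=13+3=16
CMP r3, #16  (cmp 16,16)
BNE again: not taken
halt.

74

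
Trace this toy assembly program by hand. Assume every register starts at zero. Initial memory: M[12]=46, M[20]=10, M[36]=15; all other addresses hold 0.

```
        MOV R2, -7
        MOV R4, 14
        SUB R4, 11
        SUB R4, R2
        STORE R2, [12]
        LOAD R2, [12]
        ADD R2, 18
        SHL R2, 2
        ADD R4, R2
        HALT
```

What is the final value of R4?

MOV R2, -7 → R2=-7
MOV R4, 14 → R4=14
SUB R4, 11 → R4=14-11=3
SUB R4, R2 → R4=3-(-7)=10
STORE R2, [12] → M[12]=-7
LOAD R2, [12] → R2=M[12]=-7
ADD R2, 18 → R2=(-7)+18=11
SHL R2, 2 → R2=11<<2=44
ADD R4, R2 → R4=10+44=54
halt.

54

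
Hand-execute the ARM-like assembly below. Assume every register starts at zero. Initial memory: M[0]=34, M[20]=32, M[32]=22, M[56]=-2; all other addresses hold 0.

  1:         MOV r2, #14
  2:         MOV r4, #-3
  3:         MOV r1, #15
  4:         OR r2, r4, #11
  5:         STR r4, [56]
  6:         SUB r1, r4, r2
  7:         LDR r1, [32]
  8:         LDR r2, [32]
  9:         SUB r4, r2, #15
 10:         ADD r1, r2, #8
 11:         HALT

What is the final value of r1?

30

after MOV r2, #14: r2=14
after MOV r4, #-3: r4=-3
after MOV r1, #15: r1=15
after OR r2, r4, #11: r2=(-3)|11=-1
STR r4, [56] → M[56]=-3
after SUB r1, r4, r2: r1=(-3)-(-1)=-2
after LDR r1, [32]: r1=M[32]=22
after LDR r2, [32]: r2=M[32]=22
after SUB r4, r2, #15: r4=22-15=7
after ADD r1, r2, #8: r1=22+8=30
halt.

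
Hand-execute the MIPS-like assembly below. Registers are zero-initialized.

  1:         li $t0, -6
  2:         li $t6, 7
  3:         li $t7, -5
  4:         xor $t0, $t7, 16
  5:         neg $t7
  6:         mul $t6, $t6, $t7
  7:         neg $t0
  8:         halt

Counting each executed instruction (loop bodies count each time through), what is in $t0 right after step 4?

li $t0, -6 → $t0=-6
li $t6, 7 → $t6=7
li $t7, -5 → $t7=-5
xor $t0, $t7, 16 → $t0=(-5)^16=-21
After step 4: $t0 = -21.

-21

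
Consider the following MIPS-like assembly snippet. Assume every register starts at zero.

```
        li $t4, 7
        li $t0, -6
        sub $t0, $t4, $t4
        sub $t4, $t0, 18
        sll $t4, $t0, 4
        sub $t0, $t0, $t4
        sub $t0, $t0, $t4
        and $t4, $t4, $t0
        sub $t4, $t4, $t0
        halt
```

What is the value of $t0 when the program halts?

0

li $t4, 7 → $t4=7
li $t0, -6 → $t0=-6
sub $t0, $t4, $t4 → $t0=7-7=0
sub $t4, $t0, 18 → $t4=0-18=-18
sll $t4, $t0, 4 → $t4=0<<4=0
sub $t0, $t0, $t4 → $t0=0-0=0
sub $t0, $t0, $t4 → $t0=0-0=0
and $t4, $t4, $t0 → $t4=0&0=0
sub $t4, $t4, $t0 → $t4=0-0=0
halt.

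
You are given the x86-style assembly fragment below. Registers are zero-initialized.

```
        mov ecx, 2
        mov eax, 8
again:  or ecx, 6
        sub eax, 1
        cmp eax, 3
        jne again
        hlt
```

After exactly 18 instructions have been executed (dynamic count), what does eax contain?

4

mov ecx, 2 → ecx=2
mov eax, 8 → eax=8
or ecx, 6 → ecx=2|6=6
sub eax, 1 → eax=8-1=7
cmp eax, 3  (cmp 7,3)
jne again: taken
or ecx, 6 → ecx=6|6=6
sub eax, 1 → eax=7-1=6
cmp eax, 3  (cmp 6,3)
jne again: taken
or ecx, 6 → ecx=6|6=6
sub eax, 1 → eax=6-1=5
cmp eax, 3  (cmp 5,3)
jne again: taken
or ecx, 6 → ecx=6|6=6
sub eax, 1 → eax=5-1=4
cmp eax, 3  (cmp 4,3)
jne again: taken
After step 18: eax = 4.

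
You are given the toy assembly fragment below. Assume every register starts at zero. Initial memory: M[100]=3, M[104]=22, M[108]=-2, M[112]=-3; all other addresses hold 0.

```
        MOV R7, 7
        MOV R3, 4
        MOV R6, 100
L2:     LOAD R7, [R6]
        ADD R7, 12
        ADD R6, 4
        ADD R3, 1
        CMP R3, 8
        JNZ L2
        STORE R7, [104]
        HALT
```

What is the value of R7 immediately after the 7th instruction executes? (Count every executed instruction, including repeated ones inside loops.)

R7=7
R3=4
R6=100
R7=M[100]=3
R7=3+12=15
R6=100+4=104
R3=4+1=5
After step 7: R7 = 15.

15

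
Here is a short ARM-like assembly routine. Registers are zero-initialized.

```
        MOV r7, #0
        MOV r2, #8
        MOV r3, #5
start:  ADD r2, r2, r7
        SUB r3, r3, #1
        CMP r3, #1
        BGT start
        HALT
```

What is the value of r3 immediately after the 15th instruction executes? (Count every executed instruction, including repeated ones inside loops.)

MOV r7, #0 → r7=0
MOV r2, #8 → r2=8
MOV r3, #5 → r3=5
ADD r2, r2, r7 → r2=8+0=8
SUB r3, r3, #1 → r3=5-1=4
CMP r3, #1  (cmp 4,1)
BGT start: taken
ADD r2, r2, r7 → r2=8+0=8
SUB r3, r3, #1 → r3=4-1=3
CMP r3, #1  (cmp 3,1)
BGT start: taken
ADD r2, r2, r7 → r2=8+0=8
SUB r3, r3, #1 → r3=3-1=2
CMP r3, #1  (cmp 2,1)
BGT start: taken
After step 15: r3 = 2.

2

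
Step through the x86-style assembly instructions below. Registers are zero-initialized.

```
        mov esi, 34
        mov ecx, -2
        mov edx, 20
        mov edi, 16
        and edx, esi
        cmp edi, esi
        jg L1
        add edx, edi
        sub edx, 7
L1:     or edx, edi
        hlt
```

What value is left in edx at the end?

25

esi=34
ecx=-2
edx=20
edi=16
edx=20&34=0
cmp edi, esi  (cmp 16,34)
jg L1: not taken
edx=0+16=16
edx=16-7=9
edx=9|16=25
halt.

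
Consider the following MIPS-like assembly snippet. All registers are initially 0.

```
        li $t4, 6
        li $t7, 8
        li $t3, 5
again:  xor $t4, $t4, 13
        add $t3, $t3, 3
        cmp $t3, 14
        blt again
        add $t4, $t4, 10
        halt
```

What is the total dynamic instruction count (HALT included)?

17

$t4=6
$t7=8
$t3=5
$t4=6^13=11
$t3=5+3=8
cmp $t3, 14  (cmp 8,14)
blt again: taken
$t4=11^13=6
$t3=8+3=11
cmp $t3, 14  (cmp 11,14)
blt again: taken
$t4=6^13=11
$t3=11+3=14
cmp $t3, 14  (cmp 14,14)
blt again: not taken
$t4=11+10=21
halt.
Total executed instructions: 17.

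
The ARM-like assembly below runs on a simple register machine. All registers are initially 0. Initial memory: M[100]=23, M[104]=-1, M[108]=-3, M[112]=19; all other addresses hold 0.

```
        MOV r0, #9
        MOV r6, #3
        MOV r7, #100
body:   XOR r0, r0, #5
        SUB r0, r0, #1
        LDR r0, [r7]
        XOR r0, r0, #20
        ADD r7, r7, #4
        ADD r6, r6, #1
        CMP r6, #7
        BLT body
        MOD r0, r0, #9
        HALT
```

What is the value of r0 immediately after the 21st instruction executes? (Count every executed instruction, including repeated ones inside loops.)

MOV r0, #9 → r0=9
MOV r6, #3 → r6=3
MOV r7, #100 → r7=100
XOR r0, r0, #5 → r0=9^5=12
SUB r0, r0, #1 → r0=12-1=11
LDR r0, [r7] → r0=M[100]=23
XOR r0, r0, #20 → r0=23^20=3
ADD r7, r7, #4 → r7=100+4=104
ADD r6, r6, #1 → r6=3+1=4
CMP r6, #7  (cmp 4,7)
BLT body: taken
XOR r0, r0, #5 → r0=3^5=6
SUB r0, r0, #1 → r0=6-1=5
LDR r0, [r7] → r0=M[104]=-1
XOR r0, r0, #20 → r0=(-1)^20=-21
ADD r7, r7, #4 → r7=104+4=108
ADD r6, r6, #1 → r6=4+1=5
CMP r6, #7  (cmp 5,7)
BLT body: taken
XOR r0, r0, #5 → r0=(-21)^5=-18
SUB r0, r0, #1 → r0=(-18)-1=-19
After step 21: r0 = -19.

-19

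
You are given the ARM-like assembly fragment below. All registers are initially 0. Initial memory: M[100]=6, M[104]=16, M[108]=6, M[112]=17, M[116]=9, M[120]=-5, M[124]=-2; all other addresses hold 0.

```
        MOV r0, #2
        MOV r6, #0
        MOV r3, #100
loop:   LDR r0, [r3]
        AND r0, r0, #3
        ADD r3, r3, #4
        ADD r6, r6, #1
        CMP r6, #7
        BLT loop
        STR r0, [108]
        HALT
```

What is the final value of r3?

128

r0=2
r6=0
r3=100
r0=M[100]=6
r0=6&3=2
r3=100+4=104
r6=0+1=1
CMP r6, #7  (cmp 1,7)
BLT loop: taken
r0=M[104]=16
r0=16&3=0
r3=104+4=108
r6=1+1=2
CMP r6, #7  (cmp 2,7)
BLT loop: taken
r0=M[108]=6
r0=6&3=2
r3=108+4=112
r6=2+1=3
CMP r6, #7  (cmp 3,7)
BLT loop: taken
r0=M[112]=17
r0=17&3=1
r3=112+4=116
r6=3+1=4
CMP r6, #7  (cmp 4,7)
BLT loop: taken
r0=M[116]=9
r0=9&3=1
r3=116+4=120
r6=4+1=5
CMP r6, #7  (cmp 5,7)
BLT loop: taken
r0=M[120]=-5
r0=(-5)&3=3
r3=120+4=124
r6=5+1=6
CMP r6, #7  (cmp 6,7)
BLT loop: taken
r0=M[124]=-2
r0=(-2)&3=2
r3=124+4=128
r6=6+1=7
CMP r6, #7  (cmp 7,7)
BLT loop: not taken
STR r0, [108] → M[108]=2
halt.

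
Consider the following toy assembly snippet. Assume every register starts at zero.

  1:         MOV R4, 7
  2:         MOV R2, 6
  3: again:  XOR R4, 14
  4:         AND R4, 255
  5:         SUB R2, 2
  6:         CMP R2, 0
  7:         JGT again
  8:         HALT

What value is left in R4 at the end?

after MOV R4, 7: R4=7
after MOV R2, 6: R2=6
after XOR R4, 14: R4=7^14=9
after AND R4, 255: R4=9&255=9
after SUB R2, 2: R2=6-2=4
CMP R2, 0  (cmp 4,0)
JGT again: taken
after XOR R4, 14: R4=9^14=7
after AND R4, 255: R4=7&255=7
after SUB R2, 2: R2=4-2=2
CMP R2, 0  (cmp 2,0)
JGT again: taken
after XOR R4, 14: R4=7^14=9
after AND R4, 255: R4=9&255=9
after SUB R2, 2: R2=2-2=0
CMP R2, 0  (cmp 0,0)
JGT again: not taken
halt.

9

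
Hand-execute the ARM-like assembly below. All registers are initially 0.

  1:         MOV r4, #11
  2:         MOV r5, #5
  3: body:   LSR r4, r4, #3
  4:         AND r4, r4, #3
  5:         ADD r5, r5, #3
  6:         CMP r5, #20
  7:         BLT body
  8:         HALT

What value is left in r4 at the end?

0

MOV r4, #11 → r4=11
MOV r5, #5 → r5=5
LSR r4, r4, #3 → r4=11>>3=1
AND r4, r4, #3 → r4=1&3=1
ADD r5, r5, #3 → r5=5+3=8
CMP r5, #20  (cmp 8,20)
BLT body: taken
LSR r4, r4, #3 → r4=1>>3=0
AND r4, r4, #3 → r4=0&3=0
ADD r5, r5, #3 → r5=8+3=11
CMP r5, #20  (cmp 11,20)
BLT body: taken
LSR r4, r4, #3 → r4=0>>3=0
AND r4, r4, #3 → r4=0&3=0
ADD r5, r5, #3 → r5=11+3=14
CMP r5, #20  (cmp 14,20)
BLT body: taken
LSR r4, r4, #3 → r4=0>>3=0
AND r4, r4, #3 → r4=0&3=0
ADD r5, r5, #3 → r5=14+3=17
CMP r5, #20  (cmp 17,20)
BLT body: taken
LSR r4, r4, #3 → r4=0>>3=0
AND r4, r4, #3 → r4=0&3=0
ADD r5, r5, #3 → r5=17+3=20
CMP r5, #20  (cmp 20,20)
BLT body: not taken
halt.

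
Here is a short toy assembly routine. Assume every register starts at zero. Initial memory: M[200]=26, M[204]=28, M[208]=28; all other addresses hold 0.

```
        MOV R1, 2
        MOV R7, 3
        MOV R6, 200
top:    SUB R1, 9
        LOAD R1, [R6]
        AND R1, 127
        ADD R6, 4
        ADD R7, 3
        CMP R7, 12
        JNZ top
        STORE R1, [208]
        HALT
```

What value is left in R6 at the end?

after MOV R1, 2: R1=2
after MOV R7, 3: R7=3
after MOV R6, 200: R6=200
after SUB R1, 9: R1=2-9=-7
after LOAD R1, [R6]: R1=M[200]=26
after AND R1, 127: R1=26&127=26
after ADD R6, 4: R6=200+4=204
after ADD R7, 3: R7=3+3=6
CMP R7, 12  (cmp 6,12)
JNZ top: taken
after SUB R1, 9: R1=26-9=17
after LOAD R1, [R6]: R1=M[204]=28
after AND R1, 127: R1=28&127=28
after ADD R6, 4: R6=204+4=208
after ADD R7, 3: R7=6+3=9
CMP R7, 12  (cmp 9,12)
JNZ top: taken
after SUB R1, 9: R1=28-9=19
after LOAD R1, [R6]: R1=M[208]=28
after AND R1, 127: R1=28&127=28
after ADD R6, 4: R6=208+4=212
after ADD R7, 3: R7=9+3=12
CMP R7, 12  (cmp 12,12)
JNZ top: not taken
STORE R1, [208] → M[208]=28
halt.

212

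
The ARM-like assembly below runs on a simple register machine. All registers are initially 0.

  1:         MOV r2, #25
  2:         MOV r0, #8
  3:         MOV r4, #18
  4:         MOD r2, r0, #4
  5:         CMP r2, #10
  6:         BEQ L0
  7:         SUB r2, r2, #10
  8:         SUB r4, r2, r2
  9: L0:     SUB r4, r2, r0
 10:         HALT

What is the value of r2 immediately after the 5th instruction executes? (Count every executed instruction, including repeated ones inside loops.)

0

r2=25
r0=8
r4=18
r2=8%4=0
CMP r2, #10  (cmp 0,10)
After step 5: r2 = 0.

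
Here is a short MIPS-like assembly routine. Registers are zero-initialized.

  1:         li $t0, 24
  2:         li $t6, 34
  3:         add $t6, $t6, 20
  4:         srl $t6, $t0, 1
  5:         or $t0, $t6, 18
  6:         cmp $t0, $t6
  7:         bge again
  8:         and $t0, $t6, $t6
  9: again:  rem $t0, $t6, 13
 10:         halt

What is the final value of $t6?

li $t0, 24 → $t0=24
li $t6, 34 → $t6=34
add $t6, $t6, 20 → $t6=34+20=54
srl $t6, $t0, 1 → $t6=24>>1=12
or $t0, $t6, 18 → $t0=12|18=30
cmp $t0, $t6  (cmp 30,12)
bge again: taken
rem $t0, $t6, 13 → $t0=12%13=12
halt.

12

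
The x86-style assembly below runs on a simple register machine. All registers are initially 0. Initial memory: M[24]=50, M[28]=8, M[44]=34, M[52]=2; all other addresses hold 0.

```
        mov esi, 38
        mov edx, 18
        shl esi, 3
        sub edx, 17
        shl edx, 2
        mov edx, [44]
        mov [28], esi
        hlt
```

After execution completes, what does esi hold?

esi=38
edx=18
esi=38<<3=304
edx=18-17=1
edx=1<<2=4
edx=M[44]=34
mov [28], esi → M[28]=304
halt.

304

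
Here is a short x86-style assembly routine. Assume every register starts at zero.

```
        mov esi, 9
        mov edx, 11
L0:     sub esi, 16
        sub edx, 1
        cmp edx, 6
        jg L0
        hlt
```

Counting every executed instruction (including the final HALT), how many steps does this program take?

23

after mov esi, 9: esi=9
after mov edx, 11: edx=11
after sub esi, 16: esi=9-16=-7
after sub edx, 1: edx=11-1=10
cmp edx, 6  (cmp 10,6)
jg L0: taken
after sub esi, 16: esi=(-7)-16=-23
after sub edx, 1: edx=10-1=9
cmp edx, 6  (cmp 9,6)
jg L0: taken
after sub esi, 16: esi=(-23)-16=-39
after sub edx, 1: edx=9-1=8
cmp edx, 6  (cmp 8,6)
jg L0: taken
after sub esi, 16: esi=(-39)-16=-55
after sub edx, 1: edx=8-1=7
cmp edx, 6  (cmp 7,6)
jg L0: taken
after sub esi, 16: esi=(-55)-16=-71
after sub edx, 1: edx=7-1=6
cmp edx, 6  (cmp 6,6)
jg L0: not taken
halt.
Total executed instructions: 23.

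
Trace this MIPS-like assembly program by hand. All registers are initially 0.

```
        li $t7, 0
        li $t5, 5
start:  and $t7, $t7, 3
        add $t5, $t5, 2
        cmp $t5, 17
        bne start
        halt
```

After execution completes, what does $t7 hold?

0

$t7=0
$t5=5
$t7=0&3=0
$t5=5+2=7
cmp $t5, 17  (cmp 7,17)
bne start: taken
$t7=0&3=0
$t5=7+2=9
cmp $t5, 17  (cmp 9,17)
bne start: taken
$t7=0&3=0
$t5=9+2=11
cmp $t5, 17  (cmp 11,17)
bne start: taken
$t7=0&3=0
$t5=11+2=13
cmp $t5, 17  (cmp 13,17)
bne start: taken
$t7=0&3=0
$t5=13+2=15
cmp $t5, 17  (cmp 15,17)
bne start: taken
$t7=0&3=0
$t5=15+2=17
cmp $t5, 17  (cmp 17,17)
bne start: not taken
halt.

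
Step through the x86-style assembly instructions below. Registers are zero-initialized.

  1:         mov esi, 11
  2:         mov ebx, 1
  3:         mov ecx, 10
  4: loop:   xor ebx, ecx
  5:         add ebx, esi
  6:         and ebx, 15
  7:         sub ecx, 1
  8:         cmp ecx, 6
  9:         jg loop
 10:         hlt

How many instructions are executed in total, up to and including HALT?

mov esi, 11 → esi=11
mov ebx, 1 → ebx=1
mov ecx, 10 → ecx=10
xor ebx, ecx → ebx=1^10=11
add ebx, esi → ebx=11+11=22
and ebx, 15 → ebx=22&15=6
sub ecx, 1 → ecx=10-1=9
cmp ecx, 6  (cmp 9,6)
jg loop: taken
xor ebx, ecx → ebx=6^9=15
add ebx, esi → ebx=15+11=26
and ebx, 15 → ebx=26&15=10
sub ecx, 1 → ecx=9-1=8
cmp ecx, 6  (cmp 8,6)
jg loop: taken
xor ebx, ecx → ebx=10^8=2
add ebx, esi → ebx=2+11=13
and ebx, 15 → ebx=13&15=13
sub ecx, 1 → ecx=8-1=7
cmp ecx, 6  (cmp 7,6)
jg loop: taken
xor ebx, ecx → ebx=13^7=10
add ebx, esi → ebx=10+11=21
and ebx, 15 → ebx=21&15=5
sub ecx, 1 → ecx=7-1=6
cmp ecx, 6  (cmp 6,6)
jg loop: not taken
halt.
Total executed instructions: 28.

28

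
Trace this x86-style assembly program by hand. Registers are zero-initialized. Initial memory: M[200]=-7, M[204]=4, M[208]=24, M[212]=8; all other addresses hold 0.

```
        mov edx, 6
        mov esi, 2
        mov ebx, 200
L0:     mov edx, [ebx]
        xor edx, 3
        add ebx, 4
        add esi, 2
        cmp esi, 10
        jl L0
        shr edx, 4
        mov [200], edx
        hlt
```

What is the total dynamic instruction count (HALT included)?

edx=6
esi=2
ebx=200
edx=M[200]=-7
edx=(-7)^3=-6
ebx=200+4=204
esi=2+2=4
cmp esi, 10  (cmp 4,10)
jl L0: taken
edx=M[204]=4
edx=4^3=7
ebx=204+4=208
esi=4+2=6
cmp esi, 10  (cmp 6,10)
jl L0: taken
edx=M[208]=24
edx=24^3=27
ebx=208+4=212
esi=6+2=8
cmp esi, 10  (cmp 8,10)
jl L0: taken
edx=M[212]=8
edx=8^3=11
ebx=212+4=216
esi=8+2=10
cmp esi, 10  (cmp 10,10)
jl L0: not taken
edx=11>>4=0
mov [200], edx → M[200]=0
halt.
Total executed instructions: 30.

30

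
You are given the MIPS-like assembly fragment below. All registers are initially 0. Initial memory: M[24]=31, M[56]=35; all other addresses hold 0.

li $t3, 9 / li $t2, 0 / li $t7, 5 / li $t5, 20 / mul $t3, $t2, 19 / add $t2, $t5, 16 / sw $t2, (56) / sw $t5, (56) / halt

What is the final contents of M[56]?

20

$t3=9
$t2=0
$t7=5
$t5=20
$t3=0*19=0
$t2=20+16=36
sw $t2, (56) → M[56]=36
sw $t5, (56) → M[56]=20
halt.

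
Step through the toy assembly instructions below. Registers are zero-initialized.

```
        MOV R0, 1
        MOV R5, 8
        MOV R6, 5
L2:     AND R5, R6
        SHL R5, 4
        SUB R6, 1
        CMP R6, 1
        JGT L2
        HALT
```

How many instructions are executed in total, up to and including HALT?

24

after MOV R0, 1: R0=1
after MOV R5, 8: R5=8
after MOV R6, 5: R6=5
after AND R5, R6: R5=8&5=0
after SHL R5, 4: R5=0<<4=0
after SUB R6, 1: R6=5-1=4
CMP R6, 1  (cmp 4,1)
JGT L2: taken
after AND R5, R6: R5=0&4=0
after SHL R5, 4: R5=0<<4=0
after SUB R6, 1: R6=4-1=3
CMP R6, 1  (cmp 3,1)
JGT L2: taken
after AND R5, R6: R5=0&3=0
after SHL R5, 4: R5=0<<4=0
after SUB R6, 1: R6=3-1=2
CMP R6, 1  (cmp 2,1)
JGT L2: taken
after AND R5, R6: R5=0&2=0
after SHL R5, 4: R5=0<<4=0
after SUB R6, 1: R6=2-1=1
CMP R6, 1  (cmp 1,1)
JGT L2: not taken
halt.
Total executed instructions: 24.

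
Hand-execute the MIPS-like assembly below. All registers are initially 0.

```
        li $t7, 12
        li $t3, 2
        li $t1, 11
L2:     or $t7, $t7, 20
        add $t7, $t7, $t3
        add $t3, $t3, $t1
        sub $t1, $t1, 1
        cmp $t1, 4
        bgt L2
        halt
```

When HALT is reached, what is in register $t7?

li $t7, 12 → $t7=12
li $t3, 2 → $t3=2
li $t1, 11 → $t1=11
or $t7, $t7, 20 → $t7=12|20=28
add $t7, $t7, $t3 → $t7=28+2=30
add $t3, $t3, $t1 → $t3=2+11=13
sub $t1, $t1, 1 → $t1=11-1=10
cmp $t1, 4  (cmp 10,4)
bgt L2: taken
or $t7, $t7, 20 → $t7=30|20=30
add $t7, $t7, $t3 → $t7=30+13=43
add $t3, $t3, $t1 → $t3=13+10=23
sub $t1, $t1, 1 → $t1=10-1=9
cmp $t1, 4  (cmp 9,4)
bgt L2: taken
or $t7, $t7, 20 → $t7=43|20=63
add $t7, $t7, $t3 → $t7=63+23=86
add $t3, $t3, $t1 → $t3=23+9=32
sub $t1, $t1, 1 → $t1=9-1=8
cmp $t1, 4  (cmp 8,4)
bgt L2: taken
or $t7, $t7, 20 → $t7=86|20=86
add $t7, $t7, $t3 → $t7=86+32=118
add $t3, $t3, $t1 → $t3=32+8=40
sub $t1, $t1, 1 → $t1=8-1=7
cmp $t1, 4  (cmp 7,4)
bgt L2: taken
or $t7, $t7, 20 → $t7=118|20=118
add $t7, $t7, $t3 → $t7=118+40=158
add $t3, $t3, $t1 → $t3=40+7=47
sub $t1, $t1, 1 → $t1=7-1=6
cmp $t1, 4  (cmp 6,4)
bgt L2: taken
or $t7, $t7, 20 → $t7=158|20=158
add $t7, $t7, $t3 → $t7=158+47=205
add $t3, $t3, $t1 → $t3=47+6=53
sub $t1, $t1, 1 → $t1=6-1=5
cmp $t1, 4  (cmp 5,4)
bgt L2: taken
or $t7, $t7, 20 → $t7=205|20=221
add $t7, $t7, $t3 → $t7=221+53=274
add $t3, $t3, $t1 → $t3=53+5=58
sub $t1, $t1, 1 → $t1=5-1=4
cmp $t1, 4  (cmp 4,4)
bgt L2: not taken
halt.

274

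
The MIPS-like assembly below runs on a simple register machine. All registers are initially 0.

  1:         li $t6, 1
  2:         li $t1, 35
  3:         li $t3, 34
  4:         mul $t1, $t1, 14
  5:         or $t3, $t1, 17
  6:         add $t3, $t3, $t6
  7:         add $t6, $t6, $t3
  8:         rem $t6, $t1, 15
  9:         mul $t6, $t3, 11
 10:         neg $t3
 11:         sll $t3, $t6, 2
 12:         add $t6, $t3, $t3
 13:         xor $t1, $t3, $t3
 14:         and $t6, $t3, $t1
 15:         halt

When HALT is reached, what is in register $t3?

after li $t6, 1: $t6=1
after li $t1, 35: $t1=35
after li $t3, 34: $t3=34
after mul $t1, $t1, 14: $t1=35*14=490
after or $t3, $t1, 17: $t3=490|17=507
after add $t3, $t3, $t6: $t3=507+1=508
after add $t6, $t6, $t3: $t6=1+508=509
after rem $t6, $t1, 15: $t6=490%15=10
after mul $t6, $t3, 11: $t6=508*11=5588
after neg $t3: $t3=-(508)=-508
after sll $t3, $t6, 2: $t3=5588<<2=22352
after add $t6, $t3, $t3: $t6=22352+22352=44704
after xor $t1, $t3, $t3: $t1=22352^22352=0
after and $t6, $t3, $t1: $t6=22352&0=0
halt.

22352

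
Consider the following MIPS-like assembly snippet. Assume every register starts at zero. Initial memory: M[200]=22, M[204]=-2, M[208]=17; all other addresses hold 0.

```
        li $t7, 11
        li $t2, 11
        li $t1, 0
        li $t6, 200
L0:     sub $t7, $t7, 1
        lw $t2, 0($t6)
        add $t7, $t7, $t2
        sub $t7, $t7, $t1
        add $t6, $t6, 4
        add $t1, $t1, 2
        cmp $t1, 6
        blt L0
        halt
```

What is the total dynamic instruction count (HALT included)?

29

after li $t7, 11: $t7=11
after li $t2, 11: $t2=11
after li $t1, 0: $t1=0
after li $t6, 200: $t6=200
after sub $t7, $t7, 1: $t7=11-1=10
after lw $t2, 0($t6): $t2=M[200]=22
after add $t7, $t7, $t2: $t7=10+22=32
after sub $t7, $t7, $t1: $t7=32-0=32
after add $t6, $t6, 4: $t6=200+4=204
after add $t1, $t1, 2: $t1=0+2=2
cmp $t1, 6  (cmp 2,6)
blt L0: taken
after sub $t7, $t7, 1: $t7=32-1=31
after lw $t2, 0($t6): $t2=M[204]=-2
after add $t7, $t7, $t2: $t7=31+(-2)=29
after sub $t7, $t7, $t1: $t7=29-2=27
after add $t6, $t6, 4: $t6=204+4=208
after add $t1, $t1, 2: $t1=2+2=4
cmp $t1, 6  (cmp 4,6)
blt L0: taken
after sub $t7, $t7, 1: $t7=27-1=26
after lw $t2, 0($t6): $t2=M[208]=17
after add $t7, $t7, $t2: $t7=26+17=43
after sub $t7, $t7, $t1: $t7=43-4=39
after add $t6, $t6, 4: $t6=208+4=212
after add $t1, $t1, 2: $t1=4+2=6
cmp $t1, 6  (cmp 6,6)
blt L0: not taken
halt.
Total executed instructions: 29.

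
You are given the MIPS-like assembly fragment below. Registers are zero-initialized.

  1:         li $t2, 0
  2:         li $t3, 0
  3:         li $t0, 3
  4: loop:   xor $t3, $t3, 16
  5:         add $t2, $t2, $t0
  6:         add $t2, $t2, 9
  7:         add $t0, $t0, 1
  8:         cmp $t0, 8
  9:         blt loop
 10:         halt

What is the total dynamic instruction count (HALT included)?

$t2=0
$t3=0
$t0=3
$t3=0^16=16
$t2=0+3=3
$t2=3+9=12
$t0=3+1=4
cmp $t0, 8  (cmp 4,8)
blt loop: taken
$t3=16^16=0
$t2=12+4=16
$t2=16+9=25
$t0=4+1=5
cmp $t0, 8  (cmp 5,8)
blt loop: taken
$t3=0^16=16
$t2=25+5=30
$t2=30+9=39
$t0=5+1=6
cmp $t0, 8  (cmp 6,8)
blt loop: taken
$t3=16^16=0
$t2=39+6=45
$t2=45+9=54
$t0=6+1=7
cmp $t0, 8  (cmp 7,8)
blt loop: taken
$t3=0^16=16
$t2=54+7=61
$t2=61+9=70
$t0=7+1=8
cmp $t0, 8  (cmp 8,8)
blt loop: not taken
halt.
Total executed instructions: 34.

34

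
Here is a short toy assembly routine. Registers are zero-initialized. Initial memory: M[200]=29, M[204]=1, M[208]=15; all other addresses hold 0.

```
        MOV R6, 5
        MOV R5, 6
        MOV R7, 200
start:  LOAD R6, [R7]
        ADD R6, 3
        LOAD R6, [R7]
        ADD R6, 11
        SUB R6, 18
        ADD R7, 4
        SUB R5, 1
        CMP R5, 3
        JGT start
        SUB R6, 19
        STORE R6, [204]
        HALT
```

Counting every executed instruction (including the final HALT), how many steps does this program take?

33

R6=5
R5=6
R7=200
R6=M[200]=29
R6=29+3=32
R6=M[200]=29
R6=29+11=40
R6=40-18=22
R7=200+4=204
R5=6-1=5
CMP R5, 3  (cmp 5,3)
JGT start: taken
R6=M[204]=1
R6=1+3=4
R6=M[204]=1
R6=1+11=12
R6=12-18=-6
R7=204+4=208
R5=5-1=4
CMP R5, 3  (cmp 4,3)
JGT start: taken
R6=M[208]=15
R6=15+3=18
R6=M[208]=15
R6=15+11=26
R6=26-18=8
R7=208+4=212
R5=4-1=3
CMP R5, 3  (cmp 3,3)
JGT start: not taken
R6=8-19=-11
STORE R6, [204] → M[204]=-11
halt.
Total executed instructions: 33.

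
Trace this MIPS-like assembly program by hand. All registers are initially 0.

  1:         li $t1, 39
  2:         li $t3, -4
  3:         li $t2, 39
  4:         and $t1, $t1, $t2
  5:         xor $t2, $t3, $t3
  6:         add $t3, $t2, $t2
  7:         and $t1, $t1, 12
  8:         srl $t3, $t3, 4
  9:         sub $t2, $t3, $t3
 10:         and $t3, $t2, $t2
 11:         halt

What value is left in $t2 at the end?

$t1=39
$t3=-4
$t2=39
$t1=39&39=39
$t2=(-4)^(-4)=0
$t3=0+0=0
$t1=39&12=4
$t3=0>>4=0
$t2=0-0=0
$t3=0&0=0
halt.

0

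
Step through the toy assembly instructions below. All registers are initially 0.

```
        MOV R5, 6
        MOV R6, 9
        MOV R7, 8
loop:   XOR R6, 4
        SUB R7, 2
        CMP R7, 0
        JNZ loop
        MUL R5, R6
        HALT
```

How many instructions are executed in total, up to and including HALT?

21

R5=6
R6=9
R7=8
R6=9^4=13
R7=8-2=6
CMP R7, 0  (cmp 6,0)
JNZ loop: taken
R6=13^4=9
R7=6-2=4
CMP R7, 0  (cmp 4,0)
JNZ loop: taken
R6=9^4=13
R7=4-2=2
CMP R7, 0  (cmp 2,0)
JNZ loop: taken
R6=13^4=9
R7=2-2=0
CMP R7, 0  (cmp 0,0)
JNZ loop: not taken
R5=6*9=54
halt.
Total executed instructions: 21.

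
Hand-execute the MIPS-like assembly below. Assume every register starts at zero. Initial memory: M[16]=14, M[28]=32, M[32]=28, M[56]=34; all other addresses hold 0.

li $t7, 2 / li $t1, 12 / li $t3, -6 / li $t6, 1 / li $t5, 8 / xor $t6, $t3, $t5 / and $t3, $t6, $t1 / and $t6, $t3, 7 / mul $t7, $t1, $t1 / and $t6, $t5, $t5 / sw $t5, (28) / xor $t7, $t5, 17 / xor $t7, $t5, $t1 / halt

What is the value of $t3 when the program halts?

after li $t7, 2: $t7=2
after li $t1, 12: $t1=12
after li $t3, -6: $t3=-6
after li $t6, 1: $t6=1
after li $t5, 8: $t5=8
after xor $t6, $t3, $t5: $t6=(-6)^8=-14
after and $t3, $t6, $t1: $t3=(-14)&12=0
after and $t6, $t3, 7: $t6=0&7=0
after mul $t7, $t1, $t1: $t7=12*12=144
after and $t6, $t5, $t5: $t6=8&8=8
sw $t5, (28) → M[28]=8
after xor $t7, $t5, 17: $t7=8^17=25
after xor $t7, $t5, $t1: $t7=8^12=4
halt.

0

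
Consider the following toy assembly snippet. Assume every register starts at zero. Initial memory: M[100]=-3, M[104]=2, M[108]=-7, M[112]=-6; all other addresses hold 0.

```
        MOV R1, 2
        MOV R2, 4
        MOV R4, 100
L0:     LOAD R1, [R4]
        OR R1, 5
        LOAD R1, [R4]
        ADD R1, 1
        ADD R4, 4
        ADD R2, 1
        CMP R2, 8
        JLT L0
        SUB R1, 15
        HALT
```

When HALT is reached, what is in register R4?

MOV R1, 2 → R1=2
MOV R2, 4 → R2=4
MOV R4, 100 → R4=100
LOAD R1, [R4] → R1=M[100]=-3
OR R1, 5 → R1=(-3)|5=-3
LOAD R1, [R4] → R1=M[100]=-3
ADD R1, 1 → R1=(-3)+1=-2
ADD R4, 4 → R4=100+4=104
ADD R2, 1 → R2=4+1=5
CMP R2, 8  (cmp 5,8)
JLT L0: taken
LOAD R1, [R4] → R1=M[104]=2
OR R1, 5 → R1=2|5=7
LOAD R1, [R4] → R1=M[104]=2
ADD R1, 1 → R1=2+1=3
ADD R4, 4 → R4=104+4=108
ADD R2, 1 → R2=5+1=6
CMP R2, 8  (cmp 6,8)
JLT L0: taken
LOAD R1, [R4] → R1=M[108]=-7
OR R1, 5 → R1=(-7)|5=-3
LOAD R1, [R4] → R1=M[108]=-7
ADD R1, 1 → R1=(-7)+1=-6
ADD R4, 4 → R4=108+4=112
ADD R2, 1 → R2=6+1=7
CMP R2, 8  (cmp 7,8)
JLT L0: taken
LOAD R1, [R4] → R1=M[112]=-6
OR R1, 5 → R1=(-6)|5=-1
LOAD R1, [R4] → R1=M[112]=-6
ADD R1, 1 → R1=(-6)+1=-5
ADD R4, 4 → R4=112+4=116
ADD R2, 1 → R2=7+1=8
CMP R2, 8  (cmp 8,8)
JLT L0: not taken
SUB R1, 15 → R1=(-5)-15=-20
halt.

116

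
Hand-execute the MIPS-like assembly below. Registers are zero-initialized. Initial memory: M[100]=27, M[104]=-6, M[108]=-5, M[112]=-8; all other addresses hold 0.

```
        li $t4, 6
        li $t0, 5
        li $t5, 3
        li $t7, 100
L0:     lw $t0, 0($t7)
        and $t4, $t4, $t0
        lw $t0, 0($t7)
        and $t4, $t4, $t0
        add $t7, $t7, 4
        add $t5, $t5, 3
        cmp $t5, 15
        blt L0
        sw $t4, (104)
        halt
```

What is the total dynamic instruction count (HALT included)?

li $t4, 6 → $t4=6
li $t0, 5 → $t0=5
li $t5, 3 → $t5=3
li $t7, 100 → $t7=100
lw $t0, 0($t7) → $t0=M[100]=27
and $t4, $t4, $t0 → $t4=6&27=2
lw $t0, 0($t7) → $t0=M[100]=27
and $t4, $t4, $t0 → $t4=2&27=2
add $t7, $t7, 4 → $t7=100+4=104
add $t5, $t5, 3 → $t5=3+3=6
cmp $t5, 15  (cmp 6,15)
blt L0: taken
lw $t0, 0($t7) → $t0=M[104]=-6
and $t4, $t4, $t0 → $t4=2&(-6)=2
lw $t0, 0($t7) → $t0=M[104]=-6
and $t4, $t4, $t0 → $t4=2&(-6)=2
add $t7, $t7, 4 → $t7=104+4=108
add $t5, $t5, 3 → $t5=6+3=9
cmp $t5, 15  (cmp 9,15)
blt L0: taken
lw $t0, 0($t7) → $t0=M[108]=-5
and $t4, $t4, $t0 → $t4=2&(-5)=2
lw $t0, 0($t7) → $t0=M[108]=-5
and $t4, $t4, $t0 → $t4=2&(-5)=2
add $t7, $t7, 4 → $t7=108+4=112
add $t5, $t5, 3 → $t5=9+3=12
cmp $t5, 15  (cmp 12,15)
blt L0: taken
lw $t0, 0($t7) → $t0=M[112]=-8
and $t4, $t4, $t0 → $t4=2&(-8)=0
lw $t0, 0($t7) → $t0=M[112]=-8
and $t4, $t4, $t0 → $t4=0&(-8)=0
add $t7, $t7, 4 → $t7=112+4=116
add $t5, $t5, 3 → $t5=12+3=15
cmp $t5, 15  (cmp 15,15)
blt L0: not taken
sw $t4, (104) → M[104]=0
halt.
Total executed instructions: 38.

38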